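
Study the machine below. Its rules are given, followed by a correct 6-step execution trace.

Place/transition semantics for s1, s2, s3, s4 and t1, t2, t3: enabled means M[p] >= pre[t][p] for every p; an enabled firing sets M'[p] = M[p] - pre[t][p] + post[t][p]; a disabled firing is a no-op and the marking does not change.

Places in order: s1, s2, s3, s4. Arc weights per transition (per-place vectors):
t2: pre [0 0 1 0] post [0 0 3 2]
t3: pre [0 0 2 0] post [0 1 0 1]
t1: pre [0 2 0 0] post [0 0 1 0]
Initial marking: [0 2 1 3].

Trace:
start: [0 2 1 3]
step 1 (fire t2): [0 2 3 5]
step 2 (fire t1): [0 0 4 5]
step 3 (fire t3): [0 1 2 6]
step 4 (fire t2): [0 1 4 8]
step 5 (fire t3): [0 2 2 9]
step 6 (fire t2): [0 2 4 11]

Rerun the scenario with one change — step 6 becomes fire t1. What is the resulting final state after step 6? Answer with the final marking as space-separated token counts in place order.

(re-executing from step 6 with the substitution; state before step 6: [0 2 2 9])
step 6 (fire t1): [0 0 3 9]

0 0 3 9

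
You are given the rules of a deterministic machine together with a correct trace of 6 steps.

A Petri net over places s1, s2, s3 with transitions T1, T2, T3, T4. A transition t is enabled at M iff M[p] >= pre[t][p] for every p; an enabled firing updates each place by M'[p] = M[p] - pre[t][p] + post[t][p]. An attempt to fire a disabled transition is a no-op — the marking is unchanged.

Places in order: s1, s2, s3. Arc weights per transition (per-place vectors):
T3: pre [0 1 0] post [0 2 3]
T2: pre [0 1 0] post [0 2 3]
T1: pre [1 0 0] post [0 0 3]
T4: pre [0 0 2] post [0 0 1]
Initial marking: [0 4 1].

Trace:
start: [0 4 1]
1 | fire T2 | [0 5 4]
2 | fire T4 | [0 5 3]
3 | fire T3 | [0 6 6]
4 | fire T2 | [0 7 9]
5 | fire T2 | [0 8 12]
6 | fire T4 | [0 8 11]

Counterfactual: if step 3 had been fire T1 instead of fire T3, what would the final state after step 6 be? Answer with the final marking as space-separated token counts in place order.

0 7 8

(re-executing from step 3 with the substitution; state before step 3: [0 5 3])
3 | fire T1 | [0 5 3]
4 | fire T2 | [0 6 6]
5 | fire T2 | [0 7 9]
6 | fire T4 | [0 7 8]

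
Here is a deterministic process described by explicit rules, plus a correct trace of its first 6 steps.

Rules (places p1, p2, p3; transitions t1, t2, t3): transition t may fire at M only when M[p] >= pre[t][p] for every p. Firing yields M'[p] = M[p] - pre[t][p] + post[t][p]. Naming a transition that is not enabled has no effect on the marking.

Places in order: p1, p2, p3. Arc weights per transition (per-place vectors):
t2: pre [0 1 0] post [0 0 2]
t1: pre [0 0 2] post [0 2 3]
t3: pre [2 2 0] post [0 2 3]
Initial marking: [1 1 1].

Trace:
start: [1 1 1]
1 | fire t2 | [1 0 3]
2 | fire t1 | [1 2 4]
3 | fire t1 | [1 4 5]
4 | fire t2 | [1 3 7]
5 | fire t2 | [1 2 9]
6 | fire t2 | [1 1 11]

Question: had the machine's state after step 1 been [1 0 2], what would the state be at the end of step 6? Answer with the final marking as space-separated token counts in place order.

state after step 1 := [1 0 2]
2 | fire t1 | [1 2 3]
3 | fire t1 | [1 4 4]
4 | fire t2 | [1 3 6]
5 | fire t2 | [1 2 8]
6 | fire t2 | [1 1 10]

1 1 10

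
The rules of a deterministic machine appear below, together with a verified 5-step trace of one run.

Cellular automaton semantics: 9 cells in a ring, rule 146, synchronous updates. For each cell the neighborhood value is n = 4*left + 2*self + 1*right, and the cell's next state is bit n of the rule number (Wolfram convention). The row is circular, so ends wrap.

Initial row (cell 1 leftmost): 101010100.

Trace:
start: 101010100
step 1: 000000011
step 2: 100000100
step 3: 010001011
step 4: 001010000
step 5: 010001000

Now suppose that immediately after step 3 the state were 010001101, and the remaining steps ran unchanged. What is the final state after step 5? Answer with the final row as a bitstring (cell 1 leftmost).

state after step 3 := 010001101
step 4: 001010000
step 5: 010001000

010001000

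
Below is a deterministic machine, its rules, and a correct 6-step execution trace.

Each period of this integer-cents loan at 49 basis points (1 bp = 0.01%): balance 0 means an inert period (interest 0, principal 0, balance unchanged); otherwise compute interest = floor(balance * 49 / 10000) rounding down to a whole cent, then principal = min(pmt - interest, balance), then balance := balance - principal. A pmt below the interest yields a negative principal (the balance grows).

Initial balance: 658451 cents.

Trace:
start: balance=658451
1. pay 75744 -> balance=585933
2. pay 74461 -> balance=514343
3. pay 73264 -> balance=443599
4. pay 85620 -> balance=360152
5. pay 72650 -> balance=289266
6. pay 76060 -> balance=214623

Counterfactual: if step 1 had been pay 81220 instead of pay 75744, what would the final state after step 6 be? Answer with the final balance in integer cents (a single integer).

209012

(re-executing from step 1 with the substitution; state before step 1: balance=658451)
1. pay 81220 -> balance=580457
2. pay 74461 -> balance=508840
3. pay 73264 -> balance=438069
4. pay 85620 -> balance=354595
5. pay 72650 -> balance=283682
6. pay 76060 -> balance=209012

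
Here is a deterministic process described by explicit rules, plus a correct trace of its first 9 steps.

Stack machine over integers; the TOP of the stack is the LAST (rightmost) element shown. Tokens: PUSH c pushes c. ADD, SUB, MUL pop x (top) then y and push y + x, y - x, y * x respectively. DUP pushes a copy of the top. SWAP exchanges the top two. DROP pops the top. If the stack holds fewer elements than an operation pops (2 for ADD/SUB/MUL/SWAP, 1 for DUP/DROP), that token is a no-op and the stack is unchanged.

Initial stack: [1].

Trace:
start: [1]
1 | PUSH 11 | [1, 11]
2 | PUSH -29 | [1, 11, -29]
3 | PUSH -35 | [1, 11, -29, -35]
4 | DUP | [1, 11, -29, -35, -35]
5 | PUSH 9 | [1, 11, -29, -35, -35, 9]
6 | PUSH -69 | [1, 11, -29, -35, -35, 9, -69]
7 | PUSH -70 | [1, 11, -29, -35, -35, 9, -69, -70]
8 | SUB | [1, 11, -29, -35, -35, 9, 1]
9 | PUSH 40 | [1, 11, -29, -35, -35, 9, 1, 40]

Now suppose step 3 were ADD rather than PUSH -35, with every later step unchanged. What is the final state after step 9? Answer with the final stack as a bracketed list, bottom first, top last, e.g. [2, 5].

[1, -18, -18, 9, 1, 40]

(re-executing from step 3 with the substitution; state before step 3: [1, 11, -29])
3 | ADD | [1, -18]
4 | DUP | [1, -18, -18]
5 | PUSH 9 | [1, -18, -18, 9]
6 | PUSH -69 | [1, -18, -18, 9, -69]
7 | PUSH -70 | [1, -18, -18, 9, -69, -70]
8 | SUB | [1, -18, -18, 9, 1]
9 | PUSH 40 | [1, -18, -18, 9, 1, 40]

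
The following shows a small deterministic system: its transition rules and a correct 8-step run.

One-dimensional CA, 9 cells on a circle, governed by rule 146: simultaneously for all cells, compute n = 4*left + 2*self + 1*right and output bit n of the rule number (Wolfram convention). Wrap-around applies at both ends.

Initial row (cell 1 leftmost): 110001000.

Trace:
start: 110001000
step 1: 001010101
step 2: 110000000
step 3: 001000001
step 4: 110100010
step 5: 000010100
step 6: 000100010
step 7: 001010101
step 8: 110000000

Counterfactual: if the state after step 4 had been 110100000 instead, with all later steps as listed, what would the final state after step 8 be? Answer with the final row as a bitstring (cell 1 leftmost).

state after step 4 := 110100000
step 5: 000010001
step 6: 100101010
step 7: 011000000
step 8: 100100000

100100000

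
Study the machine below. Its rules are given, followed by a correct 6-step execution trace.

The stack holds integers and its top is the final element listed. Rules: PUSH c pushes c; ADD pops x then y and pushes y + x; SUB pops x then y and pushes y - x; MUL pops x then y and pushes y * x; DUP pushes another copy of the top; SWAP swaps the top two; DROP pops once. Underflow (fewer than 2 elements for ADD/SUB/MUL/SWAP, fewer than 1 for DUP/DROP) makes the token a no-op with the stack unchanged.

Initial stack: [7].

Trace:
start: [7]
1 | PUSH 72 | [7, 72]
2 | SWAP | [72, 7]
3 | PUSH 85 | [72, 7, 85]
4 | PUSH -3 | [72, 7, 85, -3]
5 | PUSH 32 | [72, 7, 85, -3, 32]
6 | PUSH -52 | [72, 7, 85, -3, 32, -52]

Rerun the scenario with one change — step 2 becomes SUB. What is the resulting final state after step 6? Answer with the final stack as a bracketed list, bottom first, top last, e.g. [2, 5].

[-65, 85, -3, 32, -52]

(re-executing from step 2 with the substitution; state before step 2: [7, 72])
2 | SUB | [-65]
3 | PUSH 85 | [-65, 85]
4 | PUSH -3 | [-65, 85, -3]
5 | PUSH 32 | [-65, 85, -3, 32]
6 | PUSH -52 | [-65, 85, -3, 32, -52]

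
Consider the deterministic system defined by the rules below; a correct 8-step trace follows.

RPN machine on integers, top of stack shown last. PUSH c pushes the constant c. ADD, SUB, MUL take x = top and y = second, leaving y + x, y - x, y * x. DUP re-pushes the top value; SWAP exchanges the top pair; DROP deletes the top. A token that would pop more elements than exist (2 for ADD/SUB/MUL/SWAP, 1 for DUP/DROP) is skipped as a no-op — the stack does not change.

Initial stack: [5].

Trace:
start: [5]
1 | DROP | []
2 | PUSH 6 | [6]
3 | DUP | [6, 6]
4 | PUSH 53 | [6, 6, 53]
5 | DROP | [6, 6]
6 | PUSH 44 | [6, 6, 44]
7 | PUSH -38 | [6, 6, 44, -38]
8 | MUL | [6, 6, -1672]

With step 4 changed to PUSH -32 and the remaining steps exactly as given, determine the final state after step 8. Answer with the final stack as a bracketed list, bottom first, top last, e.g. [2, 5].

(re-executing from step 4 with the substitution; state before step 4: [6, 6])
4 | PUSH -32 | [6, 6, -32]
5 | DROP | [6, 6]
6 | PUSH 44 | [6, 6, 44]
7 | PUSH -38 | [6, 6, 44, -38]
8 | MUL | [6, 6, -1672]

[6, 6, -1672]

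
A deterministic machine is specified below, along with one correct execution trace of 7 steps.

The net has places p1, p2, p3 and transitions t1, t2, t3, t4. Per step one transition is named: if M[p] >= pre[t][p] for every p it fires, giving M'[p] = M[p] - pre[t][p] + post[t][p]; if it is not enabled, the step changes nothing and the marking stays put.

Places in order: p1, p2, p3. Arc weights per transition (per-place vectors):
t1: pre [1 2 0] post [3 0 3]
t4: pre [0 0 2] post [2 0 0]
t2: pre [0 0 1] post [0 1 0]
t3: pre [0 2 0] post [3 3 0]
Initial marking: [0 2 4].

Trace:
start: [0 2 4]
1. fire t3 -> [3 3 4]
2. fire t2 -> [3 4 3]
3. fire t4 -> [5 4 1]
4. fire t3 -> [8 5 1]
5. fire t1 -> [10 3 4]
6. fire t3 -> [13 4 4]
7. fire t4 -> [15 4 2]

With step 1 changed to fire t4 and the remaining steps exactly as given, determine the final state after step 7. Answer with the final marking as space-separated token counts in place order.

(re-executing from step 1 with the substitution; state before step 1: [0 2 4])
1. fire t4 -> [2 2 2]
2. fire t2 -> [2 3 1]
3. fire t4 -> [2 3 1]
4. fire t3 -> [5 4 1]
5. fire t1 -> [7 2 4]
6. fire t3 -> [10 3 4]
7. fire t4 -> [12 3 2]

12 3 2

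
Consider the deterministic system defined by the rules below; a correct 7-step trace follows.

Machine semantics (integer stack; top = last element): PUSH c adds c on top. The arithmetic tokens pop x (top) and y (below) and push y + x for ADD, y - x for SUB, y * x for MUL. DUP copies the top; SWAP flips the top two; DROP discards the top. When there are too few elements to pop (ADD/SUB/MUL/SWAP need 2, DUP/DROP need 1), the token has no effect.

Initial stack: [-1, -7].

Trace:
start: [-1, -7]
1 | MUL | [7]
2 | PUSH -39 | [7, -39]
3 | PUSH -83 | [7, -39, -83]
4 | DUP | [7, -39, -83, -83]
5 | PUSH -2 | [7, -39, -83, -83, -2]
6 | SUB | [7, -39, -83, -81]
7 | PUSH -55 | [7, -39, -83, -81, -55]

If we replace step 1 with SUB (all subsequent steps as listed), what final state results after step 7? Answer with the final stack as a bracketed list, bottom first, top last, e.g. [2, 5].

(re-executing from step 1 with the substitution; state before step 1: [-1, -7])
1 | SUB | [6]
2 | PUSH -39 | [6, -39]
3 | PUSH -83 | [6, -39, -83]
4 | DUP | [6, -39, -83, -83]
5 | PUSH -2 | [6, -39, -83, -83, -2]
6 | SUB | [6, -39, -83, -81]
7 | PUSH -55 | [6, -39, -83, -81, -55]

[6, -39, -83, -81, -55]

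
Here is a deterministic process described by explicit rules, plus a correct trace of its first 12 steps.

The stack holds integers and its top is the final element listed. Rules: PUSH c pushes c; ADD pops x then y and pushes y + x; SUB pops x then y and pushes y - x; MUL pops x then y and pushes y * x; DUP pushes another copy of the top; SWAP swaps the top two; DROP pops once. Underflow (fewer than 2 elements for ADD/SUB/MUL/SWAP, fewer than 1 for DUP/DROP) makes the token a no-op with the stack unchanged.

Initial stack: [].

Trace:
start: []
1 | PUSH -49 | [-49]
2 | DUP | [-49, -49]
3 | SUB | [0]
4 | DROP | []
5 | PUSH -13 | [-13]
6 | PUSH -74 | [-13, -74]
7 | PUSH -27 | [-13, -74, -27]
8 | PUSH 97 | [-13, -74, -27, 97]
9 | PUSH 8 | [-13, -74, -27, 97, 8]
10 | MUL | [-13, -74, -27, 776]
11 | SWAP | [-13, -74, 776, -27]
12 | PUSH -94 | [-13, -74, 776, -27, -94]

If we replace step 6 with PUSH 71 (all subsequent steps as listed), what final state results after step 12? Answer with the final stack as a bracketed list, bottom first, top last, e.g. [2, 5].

(re-executing from step 6 with the substitution; state before step 6: [-13])
6 | PUSH 71 | [-13, 71]
7 | PUSH -27 | [-13, 71, -27]
8 | PUSH 97 | [-13, 71, -27, 97]
9 | PUSH 8 | [-13, 71, -27, 97, 8]
10 | MUL | [-13, 71, -27, 776]
11 | SWAP | [-13, 71, 776, -27]
12 | PUSH -94 | [-13, 71, 776, -27, -94]

[-13, 71, 776, -27, -94]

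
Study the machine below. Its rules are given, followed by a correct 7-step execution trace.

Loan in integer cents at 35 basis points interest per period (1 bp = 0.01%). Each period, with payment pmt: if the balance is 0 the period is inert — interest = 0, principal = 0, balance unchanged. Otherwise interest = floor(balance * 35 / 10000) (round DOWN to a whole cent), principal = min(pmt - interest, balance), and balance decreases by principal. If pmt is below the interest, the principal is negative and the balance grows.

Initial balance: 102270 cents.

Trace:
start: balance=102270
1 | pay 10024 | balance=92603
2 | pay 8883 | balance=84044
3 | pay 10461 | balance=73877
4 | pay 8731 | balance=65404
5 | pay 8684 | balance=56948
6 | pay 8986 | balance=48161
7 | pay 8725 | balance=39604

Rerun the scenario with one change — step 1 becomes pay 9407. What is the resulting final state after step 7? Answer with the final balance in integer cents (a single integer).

(re-executing from step 1 with the substitution; state before step 1: balance=102270)
1 | pay 9407 | balance=93220
2 | pay 8883 | balance=84663
3 | pay 10461 | balance=74498
4 | pay 8731 | balance=66027
5 | pay 8684 | balance=57574
6 | pay 8986 | balance=48789
7 | pay 8725 | balance=40234

40234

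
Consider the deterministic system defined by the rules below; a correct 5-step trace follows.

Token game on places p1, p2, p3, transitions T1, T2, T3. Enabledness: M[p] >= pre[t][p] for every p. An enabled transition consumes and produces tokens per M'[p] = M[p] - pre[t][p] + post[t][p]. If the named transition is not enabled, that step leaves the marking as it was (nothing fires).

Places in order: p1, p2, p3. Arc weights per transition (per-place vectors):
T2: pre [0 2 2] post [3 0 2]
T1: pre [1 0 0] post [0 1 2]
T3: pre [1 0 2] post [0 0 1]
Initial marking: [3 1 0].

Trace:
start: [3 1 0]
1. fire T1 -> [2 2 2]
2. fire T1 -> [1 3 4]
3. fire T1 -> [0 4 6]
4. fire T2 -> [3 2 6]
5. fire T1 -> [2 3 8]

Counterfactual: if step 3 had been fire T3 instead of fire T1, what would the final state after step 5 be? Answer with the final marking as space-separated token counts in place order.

(re-executing from step 3 with the substitution; state before step 3: [1 3 4])
3. fire T3 -> [0 3 3]
4. fire T2 -> [3 1 3]
5. fire T1 -> [2 2 5]

2 2 5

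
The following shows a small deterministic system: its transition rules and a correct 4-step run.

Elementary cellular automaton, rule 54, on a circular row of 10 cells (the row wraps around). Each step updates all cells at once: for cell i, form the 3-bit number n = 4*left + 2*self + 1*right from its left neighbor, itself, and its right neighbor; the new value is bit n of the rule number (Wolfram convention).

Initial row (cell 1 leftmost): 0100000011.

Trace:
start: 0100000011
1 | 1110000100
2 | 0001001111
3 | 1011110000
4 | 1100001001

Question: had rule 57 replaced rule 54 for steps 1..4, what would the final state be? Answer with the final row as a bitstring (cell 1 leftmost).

1011001001

(re-executing steps 1..4 under rule 57; state before step 1: 0100000011)
1 | 1011111010
2 | 0110000101
3 | 1101110010
4 | 1011001001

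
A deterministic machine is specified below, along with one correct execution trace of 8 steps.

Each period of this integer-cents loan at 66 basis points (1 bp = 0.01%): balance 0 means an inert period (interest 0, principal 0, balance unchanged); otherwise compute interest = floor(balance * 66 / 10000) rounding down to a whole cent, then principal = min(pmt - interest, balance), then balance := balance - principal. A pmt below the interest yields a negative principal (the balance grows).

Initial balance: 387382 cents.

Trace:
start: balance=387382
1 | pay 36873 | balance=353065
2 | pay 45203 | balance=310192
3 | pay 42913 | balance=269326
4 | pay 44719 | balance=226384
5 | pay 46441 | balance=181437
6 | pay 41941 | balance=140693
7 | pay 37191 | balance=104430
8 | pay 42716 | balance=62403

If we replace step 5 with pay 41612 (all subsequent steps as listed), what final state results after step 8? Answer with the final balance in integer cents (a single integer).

(re-executing from step 5 with the substitution; state before step 5: balance=226384)
5 | pay 41612 | balance=186266
6 | pay 41941 | balance=145554
7 | pay 37191 | balance=109323
8 | pay 42716 | balance=67328

67328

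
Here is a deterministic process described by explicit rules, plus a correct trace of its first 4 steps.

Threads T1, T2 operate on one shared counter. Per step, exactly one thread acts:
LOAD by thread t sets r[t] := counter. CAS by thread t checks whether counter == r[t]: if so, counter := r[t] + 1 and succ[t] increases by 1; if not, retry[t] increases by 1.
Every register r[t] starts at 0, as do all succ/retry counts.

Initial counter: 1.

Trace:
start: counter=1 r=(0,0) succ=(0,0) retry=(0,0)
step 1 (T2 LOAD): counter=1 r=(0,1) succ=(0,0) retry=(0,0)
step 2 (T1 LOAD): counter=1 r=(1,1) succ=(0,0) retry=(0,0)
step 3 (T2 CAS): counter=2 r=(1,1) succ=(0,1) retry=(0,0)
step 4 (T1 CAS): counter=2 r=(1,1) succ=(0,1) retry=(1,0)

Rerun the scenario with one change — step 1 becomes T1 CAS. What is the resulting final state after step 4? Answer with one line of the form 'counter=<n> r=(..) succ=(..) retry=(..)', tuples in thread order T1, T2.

counter=2 r=(1,0) succ=(1,0) retry=(1,1)

(re-executing from step 1 with the substitution; state before step 1: counter=1 r=(0,0) succ=(0,0) retry=(0,0))
step 1 (T1 CAS): counter=1 r=(0,0) succ=(0,0) retry=(1,0)
step 2 (T1 LOAD): counter=1 r=(1,0) succ=(0,0) retry=(1,0)
step 3 (T2 CAS): counter=1 r=(1,0) succ=(0,0) retry=(1,1)
step 4 (T1 CAS): counter=2 r=(1,0) succ=(1,0) retry=(1,1)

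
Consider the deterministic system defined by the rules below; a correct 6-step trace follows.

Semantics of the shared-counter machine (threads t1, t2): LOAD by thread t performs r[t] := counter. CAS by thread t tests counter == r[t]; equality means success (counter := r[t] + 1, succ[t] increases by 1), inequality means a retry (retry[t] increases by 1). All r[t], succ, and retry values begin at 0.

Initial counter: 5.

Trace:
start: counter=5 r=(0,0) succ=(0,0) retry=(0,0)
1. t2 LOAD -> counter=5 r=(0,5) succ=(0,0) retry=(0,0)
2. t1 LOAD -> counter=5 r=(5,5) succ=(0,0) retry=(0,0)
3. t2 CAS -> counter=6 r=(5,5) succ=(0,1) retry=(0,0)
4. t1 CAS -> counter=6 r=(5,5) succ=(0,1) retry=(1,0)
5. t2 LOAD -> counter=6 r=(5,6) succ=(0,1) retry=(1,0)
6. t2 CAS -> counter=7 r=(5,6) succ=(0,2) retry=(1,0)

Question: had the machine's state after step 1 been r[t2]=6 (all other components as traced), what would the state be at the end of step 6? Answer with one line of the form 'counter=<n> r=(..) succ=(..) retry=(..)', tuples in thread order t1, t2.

counter=7 r=(5,6) succ=(1,1) retry=(0,1)

state after step 1 := counter=5 r=(0,6) succ=(0,0) retry=(0,0)
2. t1 LOAD -> counter=5 r=(5,6) succ=(0,0) retry=(0,0)
3. t2 CAS -> counter=5 r=(5,6) succ=(0,0) retry=(0,1)
4. t1 CAS -> counter=6 r=(5,6) succ=(1,0) retry=(0,1)
5. t2 LOAD -> counter=6 r=(5,6) succ=(1,0) retry=(0,1)
6. t2 CAS -> counter=7 r=(5,6) succ=(1,1) retry=(0,1)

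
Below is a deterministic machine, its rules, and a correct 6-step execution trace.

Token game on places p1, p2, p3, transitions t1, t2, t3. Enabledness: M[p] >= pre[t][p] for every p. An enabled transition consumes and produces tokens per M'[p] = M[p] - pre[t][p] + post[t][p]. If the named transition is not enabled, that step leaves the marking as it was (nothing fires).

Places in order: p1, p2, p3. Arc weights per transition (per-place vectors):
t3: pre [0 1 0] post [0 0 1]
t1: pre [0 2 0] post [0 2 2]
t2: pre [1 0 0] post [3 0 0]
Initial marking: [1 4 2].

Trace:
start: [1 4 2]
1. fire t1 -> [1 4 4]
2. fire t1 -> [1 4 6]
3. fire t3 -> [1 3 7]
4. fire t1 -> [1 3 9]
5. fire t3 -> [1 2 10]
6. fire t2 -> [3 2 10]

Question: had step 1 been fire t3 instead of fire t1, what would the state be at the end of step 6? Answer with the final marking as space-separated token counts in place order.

(re-executing from step 1 with the substitution; state before step 1: [1 4 2])
1. fire t3 -> [1 3 3]
2. fire t1 -> [1 3 5]
3. fire t3 -> [1 2 6]
4. fire t1 -> [1 2 8]
5. fire t3 -> [1 1 9]
6. fire t2 -> [3 1 9]

3 1 9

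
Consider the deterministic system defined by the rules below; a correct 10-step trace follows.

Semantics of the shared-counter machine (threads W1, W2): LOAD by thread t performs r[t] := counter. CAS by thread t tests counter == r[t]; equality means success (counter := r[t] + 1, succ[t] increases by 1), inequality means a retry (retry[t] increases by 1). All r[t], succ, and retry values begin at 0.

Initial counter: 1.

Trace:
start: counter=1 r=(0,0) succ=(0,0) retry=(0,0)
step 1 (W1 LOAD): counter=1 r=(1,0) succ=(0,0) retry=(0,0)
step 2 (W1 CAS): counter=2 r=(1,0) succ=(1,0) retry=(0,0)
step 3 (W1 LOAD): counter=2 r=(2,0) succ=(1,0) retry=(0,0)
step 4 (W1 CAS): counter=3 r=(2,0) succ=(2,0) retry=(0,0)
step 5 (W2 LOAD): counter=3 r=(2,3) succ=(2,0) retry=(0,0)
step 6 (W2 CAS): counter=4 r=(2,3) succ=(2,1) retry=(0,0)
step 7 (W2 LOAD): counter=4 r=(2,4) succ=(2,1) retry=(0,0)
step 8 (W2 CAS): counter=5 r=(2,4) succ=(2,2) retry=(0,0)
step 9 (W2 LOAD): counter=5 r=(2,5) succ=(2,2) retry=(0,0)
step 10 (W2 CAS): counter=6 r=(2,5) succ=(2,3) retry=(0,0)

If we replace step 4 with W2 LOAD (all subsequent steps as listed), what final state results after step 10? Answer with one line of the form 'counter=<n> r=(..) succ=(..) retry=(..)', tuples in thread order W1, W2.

counter=5 r=(2,4) succ=(1,3) retry=(0,0)

(re-executing from step 4 with the substitution; state before step 4: counter=2 r=(2,0) succ=(1,0) retry=(0,0))
step 4 (W2 LOAD): counter=2 r=(2,2) succ=(1,0) retry=(0,0)
step 5 (W2 LOAD): counter=2 r=(2,2) succ=(1,0) retry=(0,0)
step 6 (W2 CAS): counter=3 r=(2,2) succ=(1,1) retry=(0,0)
step 7 (W2 LOAD): counter=3 r=(2,3) succ=(1,1) retry=(0,0)
step 8 (W2 CAS): counter=4 r=(2,3) succ=(1,2) retry=(0,0)
step 9 (W2 LOAD): counter=4 r=(2,4) succ=(1,2) retry=(0,0)
step 10 (W2 CAS): counter=5 r=(2,4) succ=(1,3) retry=(0,0)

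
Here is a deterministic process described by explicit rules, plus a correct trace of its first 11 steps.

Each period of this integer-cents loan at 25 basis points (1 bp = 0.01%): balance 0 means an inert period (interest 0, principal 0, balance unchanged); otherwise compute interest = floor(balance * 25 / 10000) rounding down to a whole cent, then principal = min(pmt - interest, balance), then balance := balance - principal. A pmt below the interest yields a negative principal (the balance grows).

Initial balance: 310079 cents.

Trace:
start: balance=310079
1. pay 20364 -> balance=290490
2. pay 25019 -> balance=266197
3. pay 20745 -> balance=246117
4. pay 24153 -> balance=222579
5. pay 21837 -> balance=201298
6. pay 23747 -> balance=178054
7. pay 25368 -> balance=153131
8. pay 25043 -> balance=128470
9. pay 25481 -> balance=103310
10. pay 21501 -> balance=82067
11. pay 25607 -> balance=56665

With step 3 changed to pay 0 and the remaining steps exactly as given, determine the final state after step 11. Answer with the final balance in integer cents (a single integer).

(re-executing from step 3 with the substitution; state before step 3: balance=266197)
3. pay 0 -> balance=266862
4. pay 24153 -> balance=243376
5. pay 21837 -> balance=222147
6. pay 23747 -> balance=198955
7. pay 25368 -> balance=174084
8. pay 25043 -> balance=149476
9. pay 25481 -> balance=124368
10. pay 21501 -> balance=103177
11. pay 25607 -> balance=77827

77827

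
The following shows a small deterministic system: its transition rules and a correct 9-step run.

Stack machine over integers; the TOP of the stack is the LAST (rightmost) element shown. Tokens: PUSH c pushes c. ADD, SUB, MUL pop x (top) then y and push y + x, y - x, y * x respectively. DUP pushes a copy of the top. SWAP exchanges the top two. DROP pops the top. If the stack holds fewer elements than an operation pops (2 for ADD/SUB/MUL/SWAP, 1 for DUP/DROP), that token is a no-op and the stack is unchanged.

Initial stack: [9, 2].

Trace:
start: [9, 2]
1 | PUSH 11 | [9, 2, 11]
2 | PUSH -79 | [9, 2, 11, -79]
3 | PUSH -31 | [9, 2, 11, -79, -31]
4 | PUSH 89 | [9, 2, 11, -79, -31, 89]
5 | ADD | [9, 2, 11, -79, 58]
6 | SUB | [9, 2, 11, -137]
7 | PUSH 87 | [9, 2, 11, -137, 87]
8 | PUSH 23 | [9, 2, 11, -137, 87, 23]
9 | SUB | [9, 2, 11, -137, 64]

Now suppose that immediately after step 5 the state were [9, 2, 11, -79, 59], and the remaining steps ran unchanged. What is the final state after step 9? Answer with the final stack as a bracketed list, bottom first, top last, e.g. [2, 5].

state after step 5 := [9, 2, 11, -79, 59]
6 | SUB | [9, 2, 11, -138]
7 | PUSH 87 | [9, 2, 11, -138, 87]
8 | PUSH 23 | [9, 2, 11, -138, 87, 23]
9 | SUB | [9, 2, 11, -138, 64]

[9, 2, 11, -138, 64]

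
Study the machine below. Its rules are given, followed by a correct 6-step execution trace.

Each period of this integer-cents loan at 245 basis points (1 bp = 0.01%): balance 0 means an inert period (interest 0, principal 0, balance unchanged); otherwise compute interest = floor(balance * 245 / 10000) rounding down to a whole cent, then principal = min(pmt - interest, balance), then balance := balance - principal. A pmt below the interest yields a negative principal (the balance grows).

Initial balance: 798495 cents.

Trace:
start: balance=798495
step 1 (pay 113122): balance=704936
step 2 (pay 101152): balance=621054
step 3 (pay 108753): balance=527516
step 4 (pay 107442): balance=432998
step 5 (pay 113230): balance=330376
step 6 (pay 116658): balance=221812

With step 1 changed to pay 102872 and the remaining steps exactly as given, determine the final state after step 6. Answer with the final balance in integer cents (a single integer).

(re-executing from step 1 with the substitution; state before step 1: balance=798495)
step 1 (pay 102872): balance=715186
step 2 (pay 101152): balance=631556
step 3 (pay 108753): balance=538276
step 4 (pay 107442): balance=444021
step 5 (pay 113230): balance=341669
step 6 (pay 116658): balance=233381

233381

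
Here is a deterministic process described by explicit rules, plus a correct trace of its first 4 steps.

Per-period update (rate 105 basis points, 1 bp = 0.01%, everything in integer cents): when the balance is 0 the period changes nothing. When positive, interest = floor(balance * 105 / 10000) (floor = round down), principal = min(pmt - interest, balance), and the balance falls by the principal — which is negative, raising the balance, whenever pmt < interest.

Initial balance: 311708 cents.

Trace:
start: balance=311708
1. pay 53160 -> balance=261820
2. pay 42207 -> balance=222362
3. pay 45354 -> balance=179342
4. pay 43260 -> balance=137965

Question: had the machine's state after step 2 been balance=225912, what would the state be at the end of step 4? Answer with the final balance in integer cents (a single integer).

state after step 2 := balance=225912
3. pay 45354 -> balance=182930
4. pay 43260 -> balance=141590

141590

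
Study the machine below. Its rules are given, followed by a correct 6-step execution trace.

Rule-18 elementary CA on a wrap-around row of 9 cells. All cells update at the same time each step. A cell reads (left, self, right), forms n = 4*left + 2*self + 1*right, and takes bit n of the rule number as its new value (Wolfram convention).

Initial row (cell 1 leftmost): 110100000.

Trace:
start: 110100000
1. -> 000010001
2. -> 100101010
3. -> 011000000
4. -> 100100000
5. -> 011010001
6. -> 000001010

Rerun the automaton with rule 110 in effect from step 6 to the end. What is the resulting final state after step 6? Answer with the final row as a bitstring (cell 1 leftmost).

(re-executing step 6 under rule 110; state before step 6: 011010001)
6. -> 111110011

111110011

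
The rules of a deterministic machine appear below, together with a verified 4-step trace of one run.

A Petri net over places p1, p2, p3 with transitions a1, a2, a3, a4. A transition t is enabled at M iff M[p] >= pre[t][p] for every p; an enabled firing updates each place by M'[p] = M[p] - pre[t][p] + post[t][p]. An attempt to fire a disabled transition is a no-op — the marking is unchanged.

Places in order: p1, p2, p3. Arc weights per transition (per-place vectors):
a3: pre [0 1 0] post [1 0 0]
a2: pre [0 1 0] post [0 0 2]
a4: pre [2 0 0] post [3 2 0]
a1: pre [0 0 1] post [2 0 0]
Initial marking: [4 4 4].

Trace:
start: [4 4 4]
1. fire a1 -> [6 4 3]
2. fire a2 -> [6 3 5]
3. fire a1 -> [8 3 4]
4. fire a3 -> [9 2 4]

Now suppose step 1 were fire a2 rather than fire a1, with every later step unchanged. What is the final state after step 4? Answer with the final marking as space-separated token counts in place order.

7 1 7

(re-executing from step 1 with the substitution; state before step 1: [4 4 4])
1. fire a2 -> [4 3 6]
2. fire a2 -> [4 2 8]
3. fire a1 -> [6 2 7]
4. fire a3 -> [7 1 7]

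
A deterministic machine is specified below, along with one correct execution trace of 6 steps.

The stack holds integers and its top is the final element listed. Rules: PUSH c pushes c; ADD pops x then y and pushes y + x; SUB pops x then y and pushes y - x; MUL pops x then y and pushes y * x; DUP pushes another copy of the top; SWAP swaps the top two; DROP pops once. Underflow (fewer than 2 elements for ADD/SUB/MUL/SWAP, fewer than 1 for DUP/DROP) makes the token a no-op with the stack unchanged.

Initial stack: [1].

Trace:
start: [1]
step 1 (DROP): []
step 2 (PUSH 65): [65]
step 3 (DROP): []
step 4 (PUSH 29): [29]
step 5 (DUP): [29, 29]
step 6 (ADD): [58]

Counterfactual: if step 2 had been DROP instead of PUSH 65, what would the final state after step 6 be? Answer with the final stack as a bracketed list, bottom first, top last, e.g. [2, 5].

(re-executing from step 2 with the substitution; state before step 2: [])
step 2 (DROP): []
step 3 (DROP): []
step 4 (PUSH 29): [29]
step 5 (DUP): [29, 29]
step 6 (ADD): [58]

[58]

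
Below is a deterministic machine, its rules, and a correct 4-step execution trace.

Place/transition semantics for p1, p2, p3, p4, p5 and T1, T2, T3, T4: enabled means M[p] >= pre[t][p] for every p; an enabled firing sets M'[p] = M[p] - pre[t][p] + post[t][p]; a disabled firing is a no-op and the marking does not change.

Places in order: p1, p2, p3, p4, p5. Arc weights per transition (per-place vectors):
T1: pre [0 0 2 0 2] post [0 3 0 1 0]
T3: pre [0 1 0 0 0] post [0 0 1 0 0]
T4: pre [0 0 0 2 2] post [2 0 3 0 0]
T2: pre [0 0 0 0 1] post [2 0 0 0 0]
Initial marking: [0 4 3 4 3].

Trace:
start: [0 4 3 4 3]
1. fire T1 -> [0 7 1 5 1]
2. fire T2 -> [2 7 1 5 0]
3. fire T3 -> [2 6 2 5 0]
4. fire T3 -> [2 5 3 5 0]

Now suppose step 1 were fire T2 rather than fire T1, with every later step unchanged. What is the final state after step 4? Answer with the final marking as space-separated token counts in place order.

(re-executing from step 1 with the substitution; state before step 1: [0 4 3 4 3])
1. fire T2 -> [2 4 3 4 2]
2. fire T2 -> [4 4 3 4 1]
3. fire T3 -> [4 3 4 4 1]
4. fire T3 -> [4 2 5 4 1]

4 2 5 4 1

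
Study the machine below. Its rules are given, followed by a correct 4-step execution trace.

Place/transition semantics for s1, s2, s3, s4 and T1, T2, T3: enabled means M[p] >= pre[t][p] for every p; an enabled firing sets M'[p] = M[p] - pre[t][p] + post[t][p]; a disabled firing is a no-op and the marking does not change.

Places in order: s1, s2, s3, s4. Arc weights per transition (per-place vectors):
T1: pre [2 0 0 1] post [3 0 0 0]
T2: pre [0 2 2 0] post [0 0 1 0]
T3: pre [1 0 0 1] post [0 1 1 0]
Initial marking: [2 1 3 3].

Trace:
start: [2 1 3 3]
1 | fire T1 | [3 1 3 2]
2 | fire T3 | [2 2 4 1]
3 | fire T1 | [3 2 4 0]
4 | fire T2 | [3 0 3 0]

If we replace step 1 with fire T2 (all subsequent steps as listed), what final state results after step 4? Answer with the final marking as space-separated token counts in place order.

1 0 3 2

(re-executing from step 1 with the substitution; state before step 1: [2 1 3 3])
1 | fire T2 | [2 1 3 3]
2 | fire T3 | [1 2 4 2]
3 | fire T1 | [1 2 4 2]
4 | fire T2 | [1 0 3 2]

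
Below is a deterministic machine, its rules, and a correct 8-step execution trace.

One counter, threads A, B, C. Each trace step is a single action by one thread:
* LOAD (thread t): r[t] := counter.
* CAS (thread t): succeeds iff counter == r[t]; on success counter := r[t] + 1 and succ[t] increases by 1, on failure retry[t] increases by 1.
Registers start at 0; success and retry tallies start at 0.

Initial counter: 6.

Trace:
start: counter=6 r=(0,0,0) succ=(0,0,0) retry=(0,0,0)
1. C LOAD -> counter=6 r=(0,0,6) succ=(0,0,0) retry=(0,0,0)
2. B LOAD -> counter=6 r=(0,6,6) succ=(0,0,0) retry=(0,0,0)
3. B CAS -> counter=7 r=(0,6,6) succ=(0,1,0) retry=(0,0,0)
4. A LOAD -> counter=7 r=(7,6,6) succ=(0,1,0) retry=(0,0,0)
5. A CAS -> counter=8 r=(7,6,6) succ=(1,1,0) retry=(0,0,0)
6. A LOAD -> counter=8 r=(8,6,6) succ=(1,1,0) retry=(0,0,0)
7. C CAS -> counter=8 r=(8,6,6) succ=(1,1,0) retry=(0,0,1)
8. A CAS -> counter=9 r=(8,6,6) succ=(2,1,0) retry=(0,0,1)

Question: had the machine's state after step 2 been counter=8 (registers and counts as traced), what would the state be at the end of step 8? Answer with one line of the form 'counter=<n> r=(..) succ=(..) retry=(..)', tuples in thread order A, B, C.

state after step 2 := counter=8 r=(0,6,6) succ=(0,0,0) retry=(0,0,0)
3. B CAS -> counter=8 r=(0,6,6) succ=(0,0,0) retry=(0,1,0)
4. A LOAD -> counter=8 r=(8,6,6) succ=(0,0,0) retry=(0,1,0)
5. A CAS -> counter=9 r=(8,6,6) succ=(1,0,0) retry=(0,1,0)
6. A LOAD -> counter=9 r=(9,6,6) succ=(1,0,0) retry=(0,1,0)
7. C CAS -> counter=9 r=(9,6,6) succ=(1,0,0) retry=(0,1,1)
8. A CAS -> counter=10 r=(9,6,6) succ=(2,0,0) retry=(0,1,1)

counter=10 r=(9,6,6) succ=(2,0,0) retry=(0,1,1)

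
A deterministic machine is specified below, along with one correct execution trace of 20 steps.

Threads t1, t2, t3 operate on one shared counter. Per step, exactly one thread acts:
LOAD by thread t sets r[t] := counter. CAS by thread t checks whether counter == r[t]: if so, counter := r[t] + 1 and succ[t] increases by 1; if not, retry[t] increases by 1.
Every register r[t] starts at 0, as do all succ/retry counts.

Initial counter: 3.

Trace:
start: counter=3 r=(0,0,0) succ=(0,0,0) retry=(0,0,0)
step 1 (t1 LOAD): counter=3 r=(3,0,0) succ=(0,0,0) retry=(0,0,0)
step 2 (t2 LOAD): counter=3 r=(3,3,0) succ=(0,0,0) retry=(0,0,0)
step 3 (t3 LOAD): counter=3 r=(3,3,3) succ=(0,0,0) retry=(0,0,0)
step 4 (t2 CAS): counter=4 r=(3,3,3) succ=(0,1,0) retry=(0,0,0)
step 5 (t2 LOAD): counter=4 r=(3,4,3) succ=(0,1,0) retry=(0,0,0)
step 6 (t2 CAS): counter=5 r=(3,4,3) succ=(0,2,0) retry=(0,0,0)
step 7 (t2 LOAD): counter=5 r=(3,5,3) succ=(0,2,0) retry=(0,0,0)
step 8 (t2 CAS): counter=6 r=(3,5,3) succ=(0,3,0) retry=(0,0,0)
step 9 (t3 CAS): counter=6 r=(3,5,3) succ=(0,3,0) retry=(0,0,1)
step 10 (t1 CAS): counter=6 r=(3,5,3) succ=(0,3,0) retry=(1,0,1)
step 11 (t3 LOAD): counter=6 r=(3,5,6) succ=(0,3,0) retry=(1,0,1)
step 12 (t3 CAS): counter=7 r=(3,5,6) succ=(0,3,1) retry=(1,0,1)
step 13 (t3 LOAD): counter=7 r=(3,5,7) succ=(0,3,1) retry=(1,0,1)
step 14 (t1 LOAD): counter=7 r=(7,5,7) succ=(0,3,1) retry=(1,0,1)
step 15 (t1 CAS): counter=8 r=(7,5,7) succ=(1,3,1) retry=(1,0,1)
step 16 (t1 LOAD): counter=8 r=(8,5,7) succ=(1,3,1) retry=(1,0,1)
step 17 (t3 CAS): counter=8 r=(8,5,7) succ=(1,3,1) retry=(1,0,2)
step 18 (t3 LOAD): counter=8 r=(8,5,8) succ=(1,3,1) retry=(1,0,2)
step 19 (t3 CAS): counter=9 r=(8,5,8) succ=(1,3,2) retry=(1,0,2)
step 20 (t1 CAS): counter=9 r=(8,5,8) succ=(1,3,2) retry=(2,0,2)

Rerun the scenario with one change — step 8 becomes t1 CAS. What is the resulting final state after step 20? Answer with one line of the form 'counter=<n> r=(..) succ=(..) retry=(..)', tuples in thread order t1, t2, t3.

(re-executing from step 8 with the substitution; state before step 8: counter=5 r=(3,5,3) succ=(0,2,0) retry=(0,0,0))
step 8 (t1 CAS): counter=5 r=(3,5,3) succ=(0,2,0) retry=(1,0,0)
step 9 (t3 CAS): counter=5 r=(3,5,3) succ=(0,2,0) retry=(1,0,1)
step 10 (t1 CAS): counter=5 r=(3,5,3) succ=(0,2,0) retry=(2,0,1)
step 11 (t3 LOAD): counter=5 r=(3,5,5) succ=(0,2,0) retry=(2,0,1)
step 12 (t3 CAS): counter=6 r=(3,5,5) succ=(0,2,1) retry=(2,0,1)
step 13 (t3 LOAD): counter=6 r=(3,5,6) succ=(0,2,1) retry=(2,0,1)
step 14 (t1 LOAD): counter=6 r=(6,5,6) succ=(0,2,1) retry=(2,0,1)
step 15 (t1 CAS): counter=7 r=(6,5,6) succ=(1,2,1) retry=(2,0,1)
step 16 (t1 LOAD): counter=7 r=(7,5,6) succ=(1,2,1) retry=(2,0,1)
step 17 (t3 CAS): counter=7 r=(7,5,6) succ=(1,2,1) retry=(2,0,2)
step 18 (t3 LOAD): counter=7 r=(7,5,7) succ=(1,2,1) retry=(2,0,2)
step 19 (t3 CAS): counter=8 r=(7,5,7) succ=(1,2,2) retry=(2,0,2)
step 20 (t1 CAS): counter=8 r=(7,5,7) succ=(1,2,2) retry=(3,0,2)

counter=8 r=(7,5,7) succ=(1,2,2) retry=(3,0,2)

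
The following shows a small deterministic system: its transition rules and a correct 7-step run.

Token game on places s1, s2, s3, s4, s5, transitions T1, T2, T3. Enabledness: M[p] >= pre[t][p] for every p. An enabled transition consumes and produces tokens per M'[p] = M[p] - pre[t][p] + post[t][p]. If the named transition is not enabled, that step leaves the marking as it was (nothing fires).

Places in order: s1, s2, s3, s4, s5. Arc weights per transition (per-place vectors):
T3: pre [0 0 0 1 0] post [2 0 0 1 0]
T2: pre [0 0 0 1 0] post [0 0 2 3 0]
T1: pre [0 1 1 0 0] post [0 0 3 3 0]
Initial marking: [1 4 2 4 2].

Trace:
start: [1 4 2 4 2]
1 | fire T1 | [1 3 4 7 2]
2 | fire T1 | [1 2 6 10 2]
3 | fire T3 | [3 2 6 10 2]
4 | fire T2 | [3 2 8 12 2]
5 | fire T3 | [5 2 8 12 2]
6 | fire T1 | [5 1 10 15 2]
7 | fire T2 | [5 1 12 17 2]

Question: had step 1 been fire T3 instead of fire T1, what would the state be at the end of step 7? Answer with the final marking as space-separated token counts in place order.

(re-executing from step 1 with the substitution; state before step 1: [1 4 2 4 2])
1 | fire T3 | [3 4 2 4 2]
2 | fire T1 | [3 3 4 7 2]
3 | fire T3 | [5 3 4 7 2]
4 | fire T2 | [5 3 6 9 2]
5 | fire T3 | [7 3 6 9 2]
6 | fire T1 | [7 2 8 12 2]
7 | fire T2 | [7 2 10 14 2]

7 2 10 14 2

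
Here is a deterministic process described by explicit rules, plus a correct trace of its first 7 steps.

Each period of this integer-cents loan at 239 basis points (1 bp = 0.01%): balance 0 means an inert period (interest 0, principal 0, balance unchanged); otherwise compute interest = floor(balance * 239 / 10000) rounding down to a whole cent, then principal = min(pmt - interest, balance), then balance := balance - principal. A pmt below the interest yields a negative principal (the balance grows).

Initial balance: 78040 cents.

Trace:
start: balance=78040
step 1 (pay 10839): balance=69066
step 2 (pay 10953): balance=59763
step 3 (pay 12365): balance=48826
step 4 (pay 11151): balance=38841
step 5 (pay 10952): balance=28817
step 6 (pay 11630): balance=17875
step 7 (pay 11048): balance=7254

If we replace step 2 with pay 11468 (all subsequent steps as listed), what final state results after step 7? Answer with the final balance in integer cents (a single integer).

(re-executing from step 2 with the substitution; state before step 2: balance=69066)
step 2 (pay 11468): balance=59248
step 3 (pay 12365): balance=48299
step 4 (pay 11151): balance=38302
step 5 (pay 10952): balance=28265
step 6 (pay 11630): balance=17310
step 7 (pay 11048): balance=6675

6675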